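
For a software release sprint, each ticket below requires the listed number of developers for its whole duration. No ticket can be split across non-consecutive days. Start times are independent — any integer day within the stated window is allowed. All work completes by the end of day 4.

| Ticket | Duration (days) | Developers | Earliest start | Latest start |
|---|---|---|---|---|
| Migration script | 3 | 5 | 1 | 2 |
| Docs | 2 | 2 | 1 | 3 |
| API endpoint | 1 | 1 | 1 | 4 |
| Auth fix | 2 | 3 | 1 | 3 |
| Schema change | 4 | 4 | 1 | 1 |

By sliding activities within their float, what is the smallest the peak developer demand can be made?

12

Early-start (Migration script@1, Docs@1, API endpoint@1, Auth fix@1, Schema change@1) gives peak 15: d1:15  d2:14  d3:9  d4:4.
Shift Auth fix→3.
Schedule Migration script@1, Docs@1, API endpoint@1, Auth fix@3, Schema change@1: d1:12  d2:11  d3:12  d4:7 — peak 12.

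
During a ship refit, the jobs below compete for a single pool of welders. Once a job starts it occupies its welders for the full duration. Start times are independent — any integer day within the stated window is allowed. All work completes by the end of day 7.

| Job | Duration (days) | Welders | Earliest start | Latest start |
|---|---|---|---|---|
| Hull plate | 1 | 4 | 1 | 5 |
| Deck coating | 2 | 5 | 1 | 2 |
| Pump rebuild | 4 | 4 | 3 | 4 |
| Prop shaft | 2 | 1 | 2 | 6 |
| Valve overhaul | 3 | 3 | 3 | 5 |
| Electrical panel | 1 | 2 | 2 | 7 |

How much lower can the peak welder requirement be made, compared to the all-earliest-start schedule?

2

Early-start peak: d1:9  d2:8  d3:8  d4:7  d5:7  d6:4  d7:0 ⇒ 9.
Leveled (Hull plate@1, Deck coating@2, Pump rebuild@4, Prop shaft@2, Valve overhaul@4, Electrical panel@7): d1:4  d2:6  d3:6  d4:7  d5:7  d6:7  d7:6 ⇒ 7.
Reduction 9 − 7 = 2.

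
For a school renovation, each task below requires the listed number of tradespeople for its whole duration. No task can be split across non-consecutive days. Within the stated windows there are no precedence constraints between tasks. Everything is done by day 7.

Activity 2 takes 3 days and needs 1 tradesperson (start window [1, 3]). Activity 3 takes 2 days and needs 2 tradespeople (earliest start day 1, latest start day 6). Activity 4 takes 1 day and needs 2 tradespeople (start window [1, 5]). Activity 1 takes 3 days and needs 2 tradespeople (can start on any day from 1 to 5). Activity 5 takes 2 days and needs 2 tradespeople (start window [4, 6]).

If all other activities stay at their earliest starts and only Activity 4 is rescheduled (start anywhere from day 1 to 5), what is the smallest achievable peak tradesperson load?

5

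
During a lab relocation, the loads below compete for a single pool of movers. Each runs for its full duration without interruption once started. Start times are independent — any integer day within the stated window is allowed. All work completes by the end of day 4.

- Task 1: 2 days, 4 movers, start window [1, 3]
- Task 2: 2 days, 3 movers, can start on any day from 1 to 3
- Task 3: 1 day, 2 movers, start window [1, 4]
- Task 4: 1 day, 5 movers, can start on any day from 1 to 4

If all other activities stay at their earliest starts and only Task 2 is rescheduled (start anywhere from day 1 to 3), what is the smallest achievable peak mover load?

Task 2@1: d1:14  d2:7  d3:0  d4:0 → peak 14
Task 2@2: d1:11  d2:7  d3:3  d4:0 → peak 11
Task 2@3: d1:11  d2:4  d3:3  d4:3 → peak 11
Best is Task 2@2, peak 11.

11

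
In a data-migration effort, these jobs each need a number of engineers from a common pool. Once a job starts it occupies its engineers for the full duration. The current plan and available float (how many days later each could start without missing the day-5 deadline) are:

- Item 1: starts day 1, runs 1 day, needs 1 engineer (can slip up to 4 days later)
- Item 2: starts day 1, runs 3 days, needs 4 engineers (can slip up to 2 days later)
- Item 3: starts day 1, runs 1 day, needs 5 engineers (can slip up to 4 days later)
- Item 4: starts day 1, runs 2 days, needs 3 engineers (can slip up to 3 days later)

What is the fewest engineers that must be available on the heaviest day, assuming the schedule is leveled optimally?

Early-start (Item 1@1, Item 2@1, Item 3@1, Item 4@1) gives peak 13: d1:13  d2:7  d3:4  d4:0  d5:0.
Shift Item 3→4, Item 4→2.
Schedule Item 1@1, Item 2@1, Item 3@4, Item 4@2: d1:5  d2:7  d3:7  d4:5  d5:0 — peak 7.

7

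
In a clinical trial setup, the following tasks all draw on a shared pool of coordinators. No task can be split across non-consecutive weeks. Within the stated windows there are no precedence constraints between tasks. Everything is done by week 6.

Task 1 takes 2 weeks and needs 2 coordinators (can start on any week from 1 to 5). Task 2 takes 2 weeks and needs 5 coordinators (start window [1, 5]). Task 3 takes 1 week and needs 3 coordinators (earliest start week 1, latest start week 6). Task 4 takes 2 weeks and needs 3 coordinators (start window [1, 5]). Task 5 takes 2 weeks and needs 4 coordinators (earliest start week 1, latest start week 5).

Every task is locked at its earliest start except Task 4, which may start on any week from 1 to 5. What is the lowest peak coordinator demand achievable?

14

Task 4@1: w1:17  w2:14  w3:0  w4:0  w5:0  w6:0 → peak 17
Task 4@2: w1:14  w2:14  w3:3  w4:0  w5:0  w6:0 → peak 14
Task 4@3: w1:14  w2:11  w3:3  w4:3  w5:0  w6:0 → peak 14
Task 4@4: w1:14  w2:11  w3:0  w4:3  w5:3  w6:0 → peak 14
Task 4@5: w1:14  w2:11  w3:0  w4:0  w5:3  w6:3 → peak 14
Best is Task 4@2, peak 14.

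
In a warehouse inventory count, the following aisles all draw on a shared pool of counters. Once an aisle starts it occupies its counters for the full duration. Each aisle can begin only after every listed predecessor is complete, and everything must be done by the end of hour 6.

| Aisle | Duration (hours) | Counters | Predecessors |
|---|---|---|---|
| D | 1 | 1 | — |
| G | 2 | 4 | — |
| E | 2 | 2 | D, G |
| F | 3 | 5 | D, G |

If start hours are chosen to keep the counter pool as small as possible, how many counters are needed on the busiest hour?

Schedule D@1, G@1, E@3, F@3: h1:5  h2:4  h3:7  h4:7  h5:5  h6:0 — peak 7.
No arrangement of the 20 feasible schedules does better.

7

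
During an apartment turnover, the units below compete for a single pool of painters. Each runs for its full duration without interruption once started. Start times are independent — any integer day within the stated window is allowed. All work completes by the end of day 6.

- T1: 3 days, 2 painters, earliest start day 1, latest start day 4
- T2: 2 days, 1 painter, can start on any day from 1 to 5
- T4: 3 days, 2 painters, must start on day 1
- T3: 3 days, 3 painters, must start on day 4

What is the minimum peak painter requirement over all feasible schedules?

Early-start (T1@1, T2@1, T4@1, T3@4) gives peak 5: d1:5  d2:5  d3:4  d4:3  d5:3  d6:3.
Shift T2→4.
Schedule T1@1, T2@4, T4@1, T3@4: d1:4  d2:4  d3:4  d4:4  d5:4  d6:3 — peak 4.
Total painter-days = 23 over 6 days ⇒ peak ≥ ⌈23/6⌉ = 4, so 4 is optimal.

4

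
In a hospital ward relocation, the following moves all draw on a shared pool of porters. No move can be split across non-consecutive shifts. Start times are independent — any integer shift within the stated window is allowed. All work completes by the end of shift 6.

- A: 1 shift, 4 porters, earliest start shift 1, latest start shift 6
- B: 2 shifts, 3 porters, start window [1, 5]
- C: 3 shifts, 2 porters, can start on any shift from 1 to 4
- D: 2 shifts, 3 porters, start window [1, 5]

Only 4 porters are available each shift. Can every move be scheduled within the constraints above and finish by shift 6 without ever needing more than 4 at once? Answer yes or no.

no

The minimum achievable peak is 5; 4 < 5, so no feasible schedule stays within the cap.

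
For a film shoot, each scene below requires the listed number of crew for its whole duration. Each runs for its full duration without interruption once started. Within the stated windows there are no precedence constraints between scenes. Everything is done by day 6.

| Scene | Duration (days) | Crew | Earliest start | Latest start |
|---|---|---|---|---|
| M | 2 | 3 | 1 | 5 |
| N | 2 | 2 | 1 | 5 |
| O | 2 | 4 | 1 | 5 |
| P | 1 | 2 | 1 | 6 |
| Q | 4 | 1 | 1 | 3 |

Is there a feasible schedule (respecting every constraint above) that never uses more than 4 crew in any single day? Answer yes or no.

no

The minimum achievable peak is 5; 4 < 5, so no feasible schedule stays within the cap.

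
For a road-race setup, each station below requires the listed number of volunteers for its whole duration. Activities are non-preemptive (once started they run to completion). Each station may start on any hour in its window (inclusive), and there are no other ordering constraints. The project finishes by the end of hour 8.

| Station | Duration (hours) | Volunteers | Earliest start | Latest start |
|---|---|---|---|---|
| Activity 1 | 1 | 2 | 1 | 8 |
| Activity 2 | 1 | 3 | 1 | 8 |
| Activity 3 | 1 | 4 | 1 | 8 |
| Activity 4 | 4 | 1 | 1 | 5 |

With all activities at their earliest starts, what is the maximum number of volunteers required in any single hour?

Early-start schedule: Activity 1@1, Activity 2@1, Activity 3@1, Activity 4@1.
Load per hour: hour 1: 10, hour 2: 1, hour 3: 1, hour 4: 1, hour 5: 0, hour 6: 0, hour 7: 0, hour 8: 0.
Peak is 10.

10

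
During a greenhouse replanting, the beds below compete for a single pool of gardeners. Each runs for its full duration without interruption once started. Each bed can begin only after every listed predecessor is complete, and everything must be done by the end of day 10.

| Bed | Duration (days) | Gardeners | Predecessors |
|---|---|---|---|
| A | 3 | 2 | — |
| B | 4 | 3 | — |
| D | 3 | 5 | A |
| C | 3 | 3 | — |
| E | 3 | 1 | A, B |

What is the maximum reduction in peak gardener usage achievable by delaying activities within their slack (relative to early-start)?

Early-start peak: d1:8  d2:8  d3:8  d4:8  d5:6  d6:6  d7:1  d8:0  d9:0  d10:0 ⇒ 8.
Leveled (A@1, B@1, D@5, C@8, E@8): d1:5  d2:5  d3:5  d4:3  d5:5  d6:5  d7:5  d8:4  d9:4  d10:4 ⇒ 5.
Reduction 8 − 5 = 3.

3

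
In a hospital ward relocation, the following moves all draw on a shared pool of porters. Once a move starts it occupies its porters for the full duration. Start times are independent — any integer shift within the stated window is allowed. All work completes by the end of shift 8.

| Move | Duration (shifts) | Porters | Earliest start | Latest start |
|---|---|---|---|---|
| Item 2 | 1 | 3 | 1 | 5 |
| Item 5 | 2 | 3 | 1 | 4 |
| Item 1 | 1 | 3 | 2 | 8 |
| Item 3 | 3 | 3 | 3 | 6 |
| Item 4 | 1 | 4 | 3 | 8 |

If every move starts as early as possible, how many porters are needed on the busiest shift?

Early-start schedule: Item 2@1, Item 5@1, Item 1@2, Item 3@3, Item 4@3.
Load per shift: shift 1: 6, shift 2: 6, shift 3: 7, shift 4: 3, shift 5: 3, shift 6: 0, shift 7: 0, shift 8: 0.
Peak is 7.

7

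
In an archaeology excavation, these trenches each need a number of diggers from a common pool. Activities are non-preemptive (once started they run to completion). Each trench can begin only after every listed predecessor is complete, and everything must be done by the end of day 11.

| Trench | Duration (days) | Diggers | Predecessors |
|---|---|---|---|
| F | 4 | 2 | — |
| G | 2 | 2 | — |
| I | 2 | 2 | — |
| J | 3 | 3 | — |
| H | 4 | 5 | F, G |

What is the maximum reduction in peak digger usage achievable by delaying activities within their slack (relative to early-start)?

4

Early-start peak: d1:9  d2:9  d3:5  d4:2  d5:5  d6:5  d7:5  d8:5  d9:0  d10:0  d11:0 ⇒ 9.
Leveled (F@1, G@1, I@3, J@5, H@8): d1:4  d2:4  d3:4  d4:4  d5:3  d6:3  d7:3  d8:5  d9:5  d10:5  d11:5 ⇒ 5.
Reduction 9 − 5 = 4.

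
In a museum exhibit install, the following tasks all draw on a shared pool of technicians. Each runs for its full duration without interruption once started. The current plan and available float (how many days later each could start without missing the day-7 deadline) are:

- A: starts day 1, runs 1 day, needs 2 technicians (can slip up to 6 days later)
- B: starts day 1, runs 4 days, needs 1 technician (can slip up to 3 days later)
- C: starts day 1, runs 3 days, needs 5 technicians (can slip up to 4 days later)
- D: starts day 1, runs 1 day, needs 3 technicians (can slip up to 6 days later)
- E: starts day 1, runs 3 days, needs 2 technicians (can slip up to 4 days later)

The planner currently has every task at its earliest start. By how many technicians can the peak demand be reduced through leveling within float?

Early-start peak: d1:13  d2:8  d3:8  d4:1  d5:0  d6:0  d7:0 ⇒ 13.
Leveled (A@1, B@1, C@5, D@4, E@1): d1:5  d2:3  d3:3  d4:4  d5:5  d6:5  d7:5 ⇒ 5.
Reduction 13 − 5 = 8.

8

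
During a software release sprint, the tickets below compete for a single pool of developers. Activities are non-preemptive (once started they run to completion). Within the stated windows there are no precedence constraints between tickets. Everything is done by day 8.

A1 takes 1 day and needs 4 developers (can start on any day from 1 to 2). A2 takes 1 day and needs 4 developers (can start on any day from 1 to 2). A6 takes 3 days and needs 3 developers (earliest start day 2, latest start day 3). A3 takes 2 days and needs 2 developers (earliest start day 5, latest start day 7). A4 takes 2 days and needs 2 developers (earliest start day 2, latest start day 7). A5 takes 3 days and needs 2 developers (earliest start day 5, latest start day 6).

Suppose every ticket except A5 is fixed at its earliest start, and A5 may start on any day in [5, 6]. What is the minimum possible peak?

8

A5@5: d1:8  d2:5  d3:5  d4:3  d5:4  d6:4  d7:2  d8:0 → peak 8
A5@6: d1:8  d2:5  d3:5  d4:3  d5:2  d6:4  d7:2  d8:2 → peak 8
Best is A5@5, peak 8.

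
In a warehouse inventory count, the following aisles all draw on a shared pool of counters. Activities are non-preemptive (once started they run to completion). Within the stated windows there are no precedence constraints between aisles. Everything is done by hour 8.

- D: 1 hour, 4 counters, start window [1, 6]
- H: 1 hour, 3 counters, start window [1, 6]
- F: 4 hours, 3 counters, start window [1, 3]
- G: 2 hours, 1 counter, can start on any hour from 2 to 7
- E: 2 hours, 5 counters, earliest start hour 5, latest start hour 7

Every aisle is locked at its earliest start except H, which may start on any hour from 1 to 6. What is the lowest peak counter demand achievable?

7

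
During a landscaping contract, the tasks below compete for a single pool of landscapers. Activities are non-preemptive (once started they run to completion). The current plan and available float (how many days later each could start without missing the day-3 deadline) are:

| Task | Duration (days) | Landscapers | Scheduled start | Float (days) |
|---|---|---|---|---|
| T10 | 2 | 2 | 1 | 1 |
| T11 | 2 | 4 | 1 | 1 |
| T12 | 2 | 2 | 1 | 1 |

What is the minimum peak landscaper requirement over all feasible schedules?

8

Schedule T10@1, T11@1, T12@1: d1:8  d2:8  d3:0 — peak 8.
No arrangement of the 8 feasible schedules does better.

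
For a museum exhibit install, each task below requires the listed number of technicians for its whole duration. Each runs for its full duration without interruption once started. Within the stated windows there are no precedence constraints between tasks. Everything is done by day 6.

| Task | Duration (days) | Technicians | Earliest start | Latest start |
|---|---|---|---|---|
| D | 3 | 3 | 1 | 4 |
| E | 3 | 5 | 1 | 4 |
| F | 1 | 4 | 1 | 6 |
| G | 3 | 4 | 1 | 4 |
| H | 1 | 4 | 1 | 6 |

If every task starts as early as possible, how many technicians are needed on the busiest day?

20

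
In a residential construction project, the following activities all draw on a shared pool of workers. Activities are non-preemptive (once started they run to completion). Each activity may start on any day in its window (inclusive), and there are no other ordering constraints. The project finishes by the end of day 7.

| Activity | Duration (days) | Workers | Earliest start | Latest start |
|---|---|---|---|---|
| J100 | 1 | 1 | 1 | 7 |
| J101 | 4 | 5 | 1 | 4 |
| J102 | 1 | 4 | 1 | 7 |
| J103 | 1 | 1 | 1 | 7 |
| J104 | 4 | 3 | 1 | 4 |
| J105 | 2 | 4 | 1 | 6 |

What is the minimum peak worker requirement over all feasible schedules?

Early-start (J100@1, J101@1, J102@1, J103@1, J104@1, J105@1) gives peak 18: d1:18  d2:12  d3:8  d4:8  d5:0  d6:0  d7:0.
Shift J102→5, J104→2, J105→6.
Schedule J100@1, J101@1, J102@5, J103@1, J104@2, J105@6: d1:7  d2:8  d3:8  d4:8  d5:7  d6:4  d7:4 — peak 8.

8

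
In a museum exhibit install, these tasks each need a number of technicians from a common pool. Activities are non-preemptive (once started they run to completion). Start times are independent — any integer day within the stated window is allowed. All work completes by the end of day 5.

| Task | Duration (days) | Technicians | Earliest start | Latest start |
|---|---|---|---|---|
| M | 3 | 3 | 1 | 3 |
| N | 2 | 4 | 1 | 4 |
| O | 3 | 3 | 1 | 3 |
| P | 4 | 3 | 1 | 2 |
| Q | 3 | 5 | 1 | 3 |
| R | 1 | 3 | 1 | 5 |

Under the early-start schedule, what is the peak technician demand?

21

Early-start schedule: M@1, N@1, O@1, P@1, Q@1, R@1.
Load per day: day 1: 21, day 2: 18, day 3: 14, day 4: 3, day 5: 0.
Peak is 21.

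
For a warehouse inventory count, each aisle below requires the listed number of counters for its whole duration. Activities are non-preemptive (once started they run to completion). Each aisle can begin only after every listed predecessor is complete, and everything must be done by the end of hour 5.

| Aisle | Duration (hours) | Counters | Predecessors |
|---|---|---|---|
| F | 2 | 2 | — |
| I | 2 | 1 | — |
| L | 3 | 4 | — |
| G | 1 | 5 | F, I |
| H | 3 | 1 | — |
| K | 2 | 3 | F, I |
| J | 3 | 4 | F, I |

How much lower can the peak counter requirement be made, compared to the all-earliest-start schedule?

Early-start peak: h1:8  h2:8  h3:17  h4:7  h5:4 ⇒ 17.
Leveled (F@1, I@1, L@1, G@4, H@1, K@3, J@3): h1:8  h2:8  h3:12  h4:12  h5:4 ⇒ 12.
Reduction 17 − 12 = 5.

5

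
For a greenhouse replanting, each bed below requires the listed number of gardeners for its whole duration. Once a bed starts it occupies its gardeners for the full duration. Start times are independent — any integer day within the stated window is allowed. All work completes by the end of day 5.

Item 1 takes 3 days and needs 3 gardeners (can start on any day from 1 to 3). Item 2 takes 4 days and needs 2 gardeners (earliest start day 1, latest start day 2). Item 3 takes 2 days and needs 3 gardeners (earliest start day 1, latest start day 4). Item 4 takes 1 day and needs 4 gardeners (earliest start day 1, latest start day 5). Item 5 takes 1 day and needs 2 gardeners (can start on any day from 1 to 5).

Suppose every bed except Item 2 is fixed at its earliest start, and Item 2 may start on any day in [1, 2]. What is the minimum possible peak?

Item 2@1: d1:14  d2:8  d3:5  d4:2  d5:0 → peak 14
Item 2@2: d1:12  d2:8  d3:5  d4:2  d5:2 → peak 12
Best is Item 2@2, peak 12.

12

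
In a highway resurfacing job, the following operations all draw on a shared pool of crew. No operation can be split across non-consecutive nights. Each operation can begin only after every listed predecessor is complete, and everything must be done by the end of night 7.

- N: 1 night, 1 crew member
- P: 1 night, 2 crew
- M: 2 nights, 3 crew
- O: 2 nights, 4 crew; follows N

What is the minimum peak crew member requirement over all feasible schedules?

Early-start (N@1, P@1, M@1, O@2) gives peak 7: n1:6  n2:7  n3:4  n4:0  n5:0  n6:0  n7:0.
Shift M→2, O→4.
Schedule N@1, P@1, M@2, O@4: n1:3  n2:3  n3:3  n4:4  n5:4  n6:0  n7:0 — peak 4.

4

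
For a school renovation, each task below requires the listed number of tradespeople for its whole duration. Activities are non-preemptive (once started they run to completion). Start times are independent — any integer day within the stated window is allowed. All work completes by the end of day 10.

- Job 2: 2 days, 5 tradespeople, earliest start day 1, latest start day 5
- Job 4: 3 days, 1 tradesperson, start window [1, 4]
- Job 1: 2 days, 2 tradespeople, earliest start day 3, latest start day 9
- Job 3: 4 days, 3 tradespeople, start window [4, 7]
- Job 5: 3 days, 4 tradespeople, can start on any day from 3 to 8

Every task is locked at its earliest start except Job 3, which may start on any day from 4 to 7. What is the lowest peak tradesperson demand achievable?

Job 3@4: d1:6  d2:6  d3:7  d4:9  d5:7  d6:3  d7:3  d8:0  d9:0  d10:0 → peak 9
Job 3@5: d1:6  d2:6  d3:7  d4:6  d5:7  d6:3  d7:3  d8:3  d9:0  d10:0 → peak 7
Job 3@6: d1:6  d2:6  d3:7  d4:6  d5:4  d6:3  d7:3  d8:3  d9:3  d10:0 → peak 7
Job 3@7: d1:6  d2:6  d3:7  d4:6  d5:4  d6:0  d7:3  d8:3  d9:3  d10:3 → peak 7
Best is Job 3@5, peak 7.

7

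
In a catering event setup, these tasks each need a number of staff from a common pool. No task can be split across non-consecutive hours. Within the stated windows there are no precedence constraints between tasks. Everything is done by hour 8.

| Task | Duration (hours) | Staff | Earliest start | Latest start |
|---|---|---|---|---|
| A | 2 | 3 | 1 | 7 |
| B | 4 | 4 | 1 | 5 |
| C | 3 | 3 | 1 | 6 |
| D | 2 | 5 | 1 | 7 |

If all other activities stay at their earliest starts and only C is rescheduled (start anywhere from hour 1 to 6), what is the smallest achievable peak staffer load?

C@1: h1:15  h2:15  h3:7  h4:4  h5:0  h6:0  h7:0  h8:0 → peak 15
C@2: h1:12  h2:15  h3:7  h4:7  h5:0  h6:0  h7:0  h8:0 → peak 15
C@3: h1:12  h2:12  h3:7  h4:7  h5:3  h6:0  h7:0  h8:0 → peak 12
C@4: h1:12  h2:12  h3:4  h4:7  h5:3  h6:3  h7:0  h8:0 → peak 12
C@5: h1:12  h2:12  h3:4  h4:4  h5:3  h6:3  h7:3  h8:0 → peak 12
C@6: h1:12  h2:12  h3:4  h4:4  h5:0  h6:3  h7:3  h8:3 → peak 12
Best is C@3, peak 12.

12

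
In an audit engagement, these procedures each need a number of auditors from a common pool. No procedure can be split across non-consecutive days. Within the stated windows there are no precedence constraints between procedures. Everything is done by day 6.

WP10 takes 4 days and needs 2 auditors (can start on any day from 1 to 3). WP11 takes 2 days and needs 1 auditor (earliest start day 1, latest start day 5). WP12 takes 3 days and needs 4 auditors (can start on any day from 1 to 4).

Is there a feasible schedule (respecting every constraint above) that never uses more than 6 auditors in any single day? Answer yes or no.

Schedule WP10@1, WP11@1, WP12@3: d1:3  d2:3  d3:6  d4:6  d5:4  d6:0 — peak 6 ≤ 6.

yes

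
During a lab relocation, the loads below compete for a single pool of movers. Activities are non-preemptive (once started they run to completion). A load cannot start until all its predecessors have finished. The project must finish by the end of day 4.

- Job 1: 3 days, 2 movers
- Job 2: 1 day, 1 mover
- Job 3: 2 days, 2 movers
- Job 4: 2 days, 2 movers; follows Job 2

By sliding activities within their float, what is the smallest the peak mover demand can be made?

4

Early-start (Job 1@1, Job 2@1, Job 3@1, Job 4@2) gives peak 6: d1:5  d2:6  d3:4  d4:0.
Shift Job 1→2, Job 4→3.
Schedule Job 1@2, Job 2@1, Job 3@1, Job 4@3: d1:3  d2:4  d3:4  d4:4 — peak 4.
Total mover-days = 15 over 4 days ⇒ peak ≥ ⌈15/4⌉ = 4, so 4 is optimal.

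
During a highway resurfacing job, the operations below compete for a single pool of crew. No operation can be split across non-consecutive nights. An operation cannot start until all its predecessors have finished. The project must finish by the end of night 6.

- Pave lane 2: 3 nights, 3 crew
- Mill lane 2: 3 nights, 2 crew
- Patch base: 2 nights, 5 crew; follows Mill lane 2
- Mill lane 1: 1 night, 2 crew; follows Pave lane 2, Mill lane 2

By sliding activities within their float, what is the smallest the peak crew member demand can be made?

Early-start (Pave lane 2@1, Mill lane 2@1, Patch base@4, Mill lane 1@4) gives peak 7: n1:5  n2:5  n3:5  n4:7  n5:5  n6:0.
Shift Mill lane 1→6.
Schedule Pave lane 2@1, Mill lane 2@1, Patch base@4, Mill lane 1@6: n1:5  n2:5  n3:5  n4:5  n5:5  n6:2 — peak 5.
Total crew member-nights = 27 over 6 nights ⇒ peak ≥ ⌈27/6⌉ = 5, so 5 is optimal.

5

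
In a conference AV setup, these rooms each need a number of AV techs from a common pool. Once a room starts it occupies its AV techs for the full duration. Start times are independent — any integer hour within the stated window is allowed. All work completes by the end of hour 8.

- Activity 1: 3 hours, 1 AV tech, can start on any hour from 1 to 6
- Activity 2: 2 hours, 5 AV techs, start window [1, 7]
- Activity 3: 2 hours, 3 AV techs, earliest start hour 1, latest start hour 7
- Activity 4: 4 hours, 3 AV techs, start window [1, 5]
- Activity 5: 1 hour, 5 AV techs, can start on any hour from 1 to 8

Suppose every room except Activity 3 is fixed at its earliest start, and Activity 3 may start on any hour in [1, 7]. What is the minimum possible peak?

Activity 3@1: h1:17  h2:12  h3:4  h4:3  h5:0  h6:0  h7:0  h8:0 → peak 17
Activity 3@2: h1:14  h2:12  h3:7  h4:3  h5:0  h6:0  h7:0  h8:0 → peak 14
Activity 3@3: h1:14  h2:9  h3:7  h4:6  h5:0  h6:0  h7:0  h8:0 → peak 14
Activity 3@4: h1:14  h2:9  h3:4  h4:6  h5:3  h6:0  h7:0  h8:0 → peak 14
Activity 3@5: h1:14  h2:9  h3:4  h4:3  h5:3  h6:3  h7:0  h8:0 → peak 14
Activity 3@6: h1:14  h2:9  h3:4  h4:3  h5:0  h6:3  h7:3  h8:0 → peak 14
Activity 3@7: h1:14  h2:9  h3:4  h4:3  h5:0  h6:0  h7:3  h8:3 → peak 14
Best is Activity 3@2, peak 14.

14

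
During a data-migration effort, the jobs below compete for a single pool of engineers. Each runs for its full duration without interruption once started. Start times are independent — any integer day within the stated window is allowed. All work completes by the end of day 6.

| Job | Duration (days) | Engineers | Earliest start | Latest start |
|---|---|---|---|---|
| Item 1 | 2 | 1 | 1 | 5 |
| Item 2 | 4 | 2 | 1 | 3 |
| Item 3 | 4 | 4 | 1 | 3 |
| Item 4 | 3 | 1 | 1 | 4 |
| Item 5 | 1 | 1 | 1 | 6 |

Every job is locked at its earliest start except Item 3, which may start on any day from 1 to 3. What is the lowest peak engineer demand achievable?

Item 3@1: d1:9  d2:8  d3:7  d4:6  d5:0  d6:0 → peak 9
Item 3@2: d1:5  d2:8  d3:7  d4:6  d5:4  d6:0 → peak 8
Item 3@3: d1:5  d2:4  d3:7  d4:6  d5:4  d6:4 → peak 7
Best is Item 3@3, peak 7.

7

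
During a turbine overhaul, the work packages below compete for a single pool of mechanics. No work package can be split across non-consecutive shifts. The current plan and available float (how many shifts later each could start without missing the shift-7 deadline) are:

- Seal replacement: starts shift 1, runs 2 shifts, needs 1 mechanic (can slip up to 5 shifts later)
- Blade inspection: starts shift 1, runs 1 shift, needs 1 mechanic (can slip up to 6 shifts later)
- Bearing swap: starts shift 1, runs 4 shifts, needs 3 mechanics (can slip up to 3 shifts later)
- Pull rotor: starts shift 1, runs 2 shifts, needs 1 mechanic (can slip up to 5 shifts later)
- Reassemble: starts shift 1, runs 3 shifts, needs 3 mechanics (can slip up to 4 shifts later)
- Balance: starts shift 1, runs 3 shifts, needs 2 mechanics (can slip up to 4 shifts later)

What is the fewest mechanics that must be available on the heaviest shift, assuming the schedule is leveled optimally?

Early-start (Seal replacement@1, Blade inspection@1, Bearing swap@1, Pull rotor@1, Reassemble@1, Balance@1) gives peak 11: s1:11  s2:10  s3:8  s4:3  s5:0  s6:0  s7:0.
Shift Pull rotor→2, Reassemble→5, Balance→4.
Schedule Seal replacement@1, Blade inspection@1, Bearing swap@1, Pull rotor@2, Reassemble@5, Balance@4: s1:5  s2:5  s3:4  s4:5  s5:5  s6:5  s7:3 — peak 5.
Total mechanic-shifts = 32 over 7 shifts ⇒ peak ≥ ⌈32/7⌉ = 5, so 5 is optimal.

5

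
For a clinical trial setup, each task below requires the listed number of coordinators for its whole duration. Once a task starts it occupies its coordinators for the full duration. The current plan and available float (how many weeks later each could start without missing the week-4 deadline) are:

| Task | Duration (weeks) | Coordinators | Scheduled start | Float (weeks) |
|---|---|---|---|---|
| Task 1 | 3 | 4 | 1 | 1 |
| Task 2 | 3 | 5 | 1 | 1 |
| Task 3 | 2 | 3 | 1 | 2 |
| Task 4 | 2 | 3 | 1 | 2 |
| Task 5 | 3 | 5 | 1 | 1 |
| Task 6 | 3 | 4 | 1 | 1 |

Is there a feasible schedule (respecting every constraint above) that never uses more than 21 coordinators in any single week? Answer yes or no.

yes

Schedule Task 1@1, Task 2@1, Task 3@1, Task 4@3, Task 5@1, Task 6@1: w1:21  w2:21  w3:21  w4:3 — peak 21 ≤ 21.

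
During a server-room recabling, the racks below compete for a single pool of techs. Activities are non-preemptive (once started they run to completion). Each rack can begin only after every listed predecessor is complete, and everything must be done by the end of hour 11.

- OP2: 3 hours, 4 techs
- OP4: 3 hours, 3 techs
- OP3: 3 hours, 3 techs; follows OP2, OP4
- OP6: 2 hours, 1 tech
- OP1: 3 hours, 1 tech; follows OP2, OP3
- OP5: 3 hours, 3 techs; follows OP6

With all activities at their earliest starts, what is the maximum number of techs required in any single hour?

10

Early-start schedule: OP2@1, OP4@1, OP3@4, OP6@1, OP1@7, OP5@3.
Load per hour: hour 1: 8, hour 2: 8, hour 3: 10, hour 4: 6, hour 5: 6, hour 6: 3, hour 7: 1, hour 8: 1, hour 9: 1, hour 10: 0, hour 11: 0.
Peak is 10.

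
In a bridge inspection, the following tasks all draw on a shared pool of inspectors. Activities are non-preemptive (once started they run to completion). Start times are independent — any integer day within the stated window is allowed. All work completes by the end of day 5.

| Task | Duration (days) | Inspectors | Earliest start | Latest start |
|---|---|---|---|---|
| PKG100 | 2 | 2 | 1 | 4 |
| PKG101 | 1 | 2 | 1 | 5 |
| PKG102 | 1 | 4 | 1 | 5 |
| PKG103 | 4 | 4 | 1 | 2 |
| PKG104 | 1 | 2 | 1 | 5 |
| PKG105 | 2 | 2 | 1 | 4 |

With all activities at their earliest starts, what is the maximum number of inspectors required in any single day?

Early-start schedule: PKG100@1, PKG101@1, PKG102@1, PKG103@1, PKG104@1, PKG105@1.
Load per day: day 1: 16, day 2: 8, day 3: 4, day 4: 4, day 5: 0.
Peak is 16.

16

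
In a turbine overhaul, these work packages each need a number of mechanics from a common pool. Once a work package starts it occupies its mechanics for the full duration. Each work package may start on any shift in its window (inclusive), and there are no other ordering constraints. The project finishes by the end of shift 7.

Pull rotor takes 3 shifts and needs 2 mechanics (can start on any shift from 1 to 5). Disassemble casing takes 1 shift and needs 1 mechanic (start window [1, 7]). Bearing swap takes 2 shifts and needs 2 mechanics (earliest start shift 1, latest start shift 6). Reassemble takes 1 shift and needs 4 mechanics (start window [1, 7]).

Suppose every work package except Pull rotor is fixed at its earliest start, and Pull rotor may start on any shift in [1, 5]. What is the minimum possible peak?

7

Pull rotor@1: s1:9  s2:4  s3:2  s4:0  s5:0  s6:0  s7:0 → peak 9
Pull rotor@2: s1:7  s2:4  s3:2  s4:2  s5:0  s6:0  s7:0 → peak 7
Pull rotor@3: s1:7  s2:2  s3:2  s4:2  s5:2  s6:0  s7:0 → peak 7
Pull rotor@4: s1:7  s2:2  s3:0  s4:2  s5:2  s6:2  s7:0 → peak 7
Pull rotor@5: s1:7  s2:2  s3:0  s4:0  s5:2  s6:2  s7:2 → peak 7
Best is Pull rotor@2, peak 7.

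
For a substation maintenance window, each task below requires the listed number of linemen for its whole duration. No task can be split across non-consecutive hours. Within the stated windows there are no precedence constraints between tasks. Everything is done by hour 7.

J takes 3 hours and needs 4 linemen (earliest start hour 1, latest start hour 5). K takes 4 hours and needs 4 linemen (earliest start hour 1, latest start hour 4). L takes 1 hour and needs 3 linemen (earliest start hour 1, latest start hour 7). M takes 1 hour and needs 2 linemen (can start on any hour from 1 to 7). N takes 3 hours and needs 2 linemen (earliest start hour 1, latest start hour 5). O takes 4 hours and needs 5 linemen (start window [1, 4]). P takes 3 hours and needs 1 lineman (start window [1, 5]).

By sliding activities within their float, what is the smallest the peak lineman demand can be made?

Early-start (J@1, K@1, L@1, M@1, N@1, O@1, P@1) gives peak 21: h1:21  h2:16  h3:16  h4:9  h5:0  h6:0  h7:0.
Shift L→5, N→5, O→4, P→2.
Schedule J@1, K@1, L@5, M@1, N@5, O@4, P@2: h1:10  h2:9  h3:9  h4:10  h5:10  h6:7  h7:7 — peak 10.

10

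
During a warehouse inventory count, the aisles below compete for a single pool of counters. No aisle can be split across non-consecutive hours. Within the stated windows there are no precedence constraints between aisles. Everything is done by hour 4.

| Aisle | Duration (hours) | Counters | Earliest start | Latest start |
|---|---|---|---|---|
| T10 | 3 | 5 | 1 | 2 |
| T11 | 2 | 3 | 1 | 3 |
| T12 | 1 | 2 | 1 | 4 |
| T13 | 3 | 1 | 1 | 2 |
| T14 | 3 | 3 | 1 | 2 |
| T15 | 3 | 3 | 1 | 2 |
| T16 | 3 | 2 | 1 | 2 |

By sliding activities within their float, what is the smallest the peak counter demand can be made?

Early-start (T10@1, T11@1, T12@1, T13@1, T14@1, T15@1, T16@1) gives peak 19: h1:19  h2:17  h3:14  h4:0.
Shift T16→2.
Schedule T10@1, T11@1, T12@1, T13@1, T14@1, T15@1, T16@2: h1:17  h2:17  h3:14  h4:2 — peak 17.

17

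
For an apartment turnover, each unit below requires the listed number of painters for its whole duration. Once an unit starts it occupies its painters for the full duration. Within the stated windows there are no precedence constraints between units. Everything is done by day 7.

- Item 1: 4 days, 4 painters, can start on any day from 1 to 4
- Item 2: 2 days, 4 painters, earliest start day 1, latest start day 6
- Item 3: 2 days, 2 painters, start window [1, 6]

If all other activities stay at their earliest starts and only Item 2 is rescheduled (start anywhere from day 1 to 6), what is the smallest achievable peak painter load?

6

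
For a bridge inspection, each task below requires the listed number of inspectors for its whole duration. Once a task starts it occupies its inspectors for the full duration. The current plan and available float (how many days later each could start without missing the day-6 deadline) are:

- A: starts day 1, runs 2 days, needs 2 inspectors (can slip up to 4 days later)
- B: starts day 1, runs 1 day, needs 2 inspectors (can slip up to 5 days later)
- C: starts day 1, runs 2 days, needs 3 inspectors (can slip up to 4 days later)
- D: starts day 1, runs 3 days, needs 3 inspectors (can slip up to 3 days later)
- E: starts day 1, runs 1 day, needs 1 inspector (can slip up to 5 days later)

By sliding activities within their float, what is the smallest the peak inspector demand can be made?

Early-start (A@1, B@1, C@1, D@1, E@1) gives peak 11: d1:11  d2:8  d3:3  d4:0  d5:0  d6:0.
Shift C→2, D→4.
Schedule A@1, B@1, C@2, D@4, E@1: d1:5  d2:5  d3:3  d4:3  d5:3  d6:3 — peak 5.

5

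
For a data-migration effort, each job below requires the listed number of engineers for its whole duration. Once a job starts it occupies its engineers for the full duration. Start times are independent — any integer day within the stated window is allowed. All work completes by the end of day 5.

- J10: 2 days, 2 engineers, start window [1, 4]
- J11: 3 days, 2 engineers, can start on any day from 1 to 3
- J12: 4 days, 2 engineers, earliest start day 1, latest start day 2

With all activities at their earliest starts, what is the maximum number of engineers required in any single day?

Early-start schedule: J10@1, J11@1, J12@1.
Load per day: day 1: 6, day 2: 6, day 3: 4, day 4: 2, day 5: 0.
Peak is 6.

6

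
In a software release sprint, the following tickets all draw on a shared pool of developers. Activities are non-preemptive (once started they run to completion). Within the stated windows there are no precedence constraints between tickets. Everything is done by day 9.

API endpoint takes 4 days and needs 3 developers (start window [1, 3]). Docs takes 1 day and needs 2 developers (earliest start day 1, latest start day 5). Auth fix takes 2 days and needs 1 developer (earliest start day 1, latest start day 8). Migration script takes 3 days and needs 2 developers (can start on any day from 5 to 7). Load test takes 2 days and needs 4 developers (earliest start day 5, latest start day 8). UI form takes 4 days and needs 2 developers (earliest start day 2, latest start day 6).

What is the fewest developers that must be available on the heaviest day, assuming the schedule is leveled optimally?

Early-start (API endpoint@1, Docs@1, Auth fix@1, Migration script@5, Load test@5, UI form@2) gives peak 8: d1:6  d2:6  d3:5  d4:5  d5:8  d6:6  d7:2  d8:0  d9:0.
Shift Auth fix→2, Load test→8, UI form→4.
Schedule API endpoint@1, Docs@1, Auth fix@2, Migration script@5, Load test@8, UI form@4: d1:5  d2:4  d3:4  d4:5  d5:4  d6:4  d7:4  d8:4  d9:4 — peak 5.
Total developer-days = 38 over 9 days ⇒ peak ≥ ⌈38/9⌉ = 5, so 5 is optimal.

5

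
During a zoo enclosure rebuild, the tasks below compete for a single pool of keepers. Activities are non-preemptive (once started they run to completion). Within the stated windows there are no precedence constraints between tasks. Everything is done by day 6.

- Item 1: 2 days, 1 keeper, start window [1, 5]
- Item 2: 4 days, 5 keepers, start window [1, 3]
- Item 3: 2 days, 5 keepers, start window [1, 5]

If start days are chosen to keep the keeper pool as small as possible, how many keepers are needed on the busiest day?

6

Early-start (Item 1@1, Item 2@1, Item 3@1) gives peak 11: d1:11  d2:11  d3:5  d4:5  d5:0  d6:0.
Shift Item 3→5.
Schedule Item 1@1, Item 2@1, Item 3@5: d1:6  d2:6  d3:5  d4:5  d5:5  d6:5 — peak 6.
Total keeper-days = 32 over 6 days ⇒ peak ≥ ⌈32/6⌉ = 6, so 6 is optimal.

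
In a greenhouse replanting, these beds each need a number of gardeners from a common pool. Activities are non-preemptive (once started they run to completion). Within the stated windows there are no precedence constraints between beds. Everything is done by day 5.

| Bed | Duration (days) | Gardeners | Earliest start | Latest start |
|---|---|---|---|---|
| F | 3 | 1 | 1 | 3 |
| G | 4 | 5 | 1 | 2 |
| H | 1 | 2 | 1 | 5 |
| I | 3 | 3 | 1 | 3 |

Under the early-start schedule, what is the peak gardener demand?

11

Early-start schedule: F@1, G@1, H@1, I@1.
Load per day: day 1: 11, day 2: 9, day 3: 9, day 4: 5, day 5: 0.
Peak is 11.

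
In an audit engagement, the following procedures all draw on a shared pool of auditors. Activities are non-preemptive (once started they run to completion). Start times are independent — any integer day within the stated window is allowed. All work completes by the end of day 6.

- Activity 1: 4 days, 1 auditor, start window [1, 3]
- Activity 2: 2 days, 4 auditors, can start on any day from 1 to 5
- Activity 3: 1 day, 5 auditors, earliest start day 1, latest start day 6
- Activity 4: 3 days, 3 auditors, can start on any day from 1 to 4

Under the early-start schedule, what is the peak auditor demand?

Early-start schedule: Activity 1@1, Activity 2@1, Activity 3@1, Activity 4@1.
Load per day: day 1: 13, day 2: 8, day 3: 4, day 4: 1, day 5: 0, day 6: 0.
Peak is 13.

13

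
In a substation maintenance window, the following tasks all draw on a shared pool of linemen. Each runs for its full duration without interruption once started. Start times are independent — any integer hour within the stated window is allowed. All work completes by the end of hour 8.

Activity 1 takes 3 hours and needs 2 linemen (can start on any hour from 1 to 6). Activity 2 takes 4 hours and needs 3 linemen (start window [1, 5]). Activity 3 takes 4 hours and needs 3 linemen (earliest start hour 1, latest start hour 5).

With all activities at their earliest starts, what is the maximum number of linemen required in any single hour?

8

Early-start schedule: Activity 1@1, Activity 2@1, Activity 3@1.
Load per hour: hour 1: 8, hour 2: 8, hour 3: 8, hour 4: 6, hour 5: 0, hour 6: 0, hour 7: 0, hour 8: 0.
Peak is 8.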